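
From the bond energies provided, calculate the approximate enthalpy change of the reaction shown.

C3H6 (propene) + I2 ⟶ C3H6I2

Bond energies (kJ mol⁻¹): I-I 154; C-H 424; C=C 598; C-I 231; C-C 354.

Bonds broken (reactants):
  C-C: 1 × 354 = 354
  C-H: 6 × 424 = 2544
  C=C: 1 × 598 = 598
  I-I: 1 × 154 = 154
  Σ(broken) = 3650 kJ
Bonds formed (products):
  C-C: 2 × 354 = 708
  C-H: 6 × 424 = 2544
  C-I: 2 × 231 = 462
  Σ(formed) = 3714 kJ
ΔH = Σ(broken) − Σ(formed) = 3650 − 3714 = −64 kJ

ΔH ≈ −64 kJ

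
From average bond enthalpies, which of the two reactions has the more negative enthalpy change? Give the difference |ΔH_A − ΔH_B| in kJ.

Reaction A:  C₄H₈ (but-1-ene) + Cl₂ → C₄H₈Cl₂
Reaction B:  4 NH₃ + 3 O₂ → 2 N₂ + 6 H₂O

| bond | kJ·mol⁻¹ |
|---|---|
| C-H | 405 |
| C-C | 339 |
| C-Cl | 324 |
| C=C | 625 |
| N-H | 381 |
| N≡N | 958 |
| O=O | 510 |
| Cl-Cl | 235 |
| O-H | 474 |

Reaction B, by 1375 kJ

Reaction A:
  Bonds broken (reactants):
    C-C: 2 × 339 = 678
    C-H: 8 × 405 = 3240
    C=C: 1 × 625 = 625
    Cl-Cl: 1 × 235 = 235
    Σ(broken) = 4778 kJ
  Bonds formed (products):
    C-C: 3 × 339 = 1017
    C-Cl: 2 × 324 = 648
    C-H: 8 × 405 = 3240
    Σ(formed) = 4905 kJ
  ΔH_A = 4778 − 4905 = −127 kJ
Reaction B:
  Bonds broken (reactants):
    N-H: 12 × 381 = 4572
    O=O: 3 × 510 = 1530
    Σ(broken) = 6102 kJ
  Bonds formed (products):
    N≡N: 2 × 958 = 1916
    O-H: 12 × 474 = 5688
    Σ(formed) = 7604 kJ
  ΔH_B = 6102 − 7604 = −1502 kJ
ΔH_A − ΔH_B = +1375 kJ, so reaction B has the more negative ΔH; |ΔH_A − ΔH_B| = 1375 kJ.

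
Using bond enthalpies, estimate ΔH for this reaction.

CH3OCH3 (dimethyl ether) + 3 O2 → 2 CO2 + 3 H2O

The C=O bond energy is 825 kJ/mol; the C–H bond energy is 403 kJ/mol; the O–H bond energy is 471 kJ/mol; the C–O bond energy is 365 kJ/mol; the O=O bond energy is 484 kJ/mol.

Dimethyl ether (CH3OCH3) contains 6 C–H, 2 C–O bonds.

ΔH ≈ −1526 kJ

Bonds broken (reactants):
  C–H: 6 × 403 = 2418
  C–O: 2 × 365 = 730
  O=O: 3 × 484 = 1452
  Σ(broken) = 4600 kJ
Bonds formed (products):
  C=O: 4 × 825 = 3300
  O–H: 6 × 471 = 2826
  Σ(formed) = 6126 kJ
ΔH = Σ(broken) − Σ(formed) = 4600 − 6126 = −1526 kJ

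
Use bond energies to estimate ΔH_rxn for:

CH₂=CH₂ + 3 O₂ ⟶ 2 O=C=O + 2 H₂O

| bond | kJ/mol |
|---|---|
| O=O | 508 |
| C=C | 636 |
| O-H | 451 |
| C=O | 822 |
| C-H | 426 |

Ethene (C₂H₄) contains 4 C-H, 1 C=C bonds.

ΔH ≈ −1228 kJ

Bonds broken (reactants):
  C-H: 4 × 426 = 1704
  C=C: 1 × 636 = 636
  O=O: 3 × 508 = 1524
  Σ(broken) = 3864 kJ
Bonds formed (products):
  C=O: 4 × 822 = 3288
  O-H: 4 × 451 = 1804
  Σ(formed) = 5092 kJ
ΔH = Σ(broken) − Σ(formed) = 3864 − 5092 = −1228 kJ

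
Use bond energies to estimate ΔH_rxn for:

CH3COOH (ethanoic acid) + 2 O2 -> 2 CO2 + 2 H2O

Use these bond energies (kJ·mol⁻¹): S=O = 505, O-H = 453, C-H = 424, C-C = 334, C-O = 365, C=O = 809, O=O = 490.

ΔH ≈ −835 kJ

Bonds broken (reactants):
  C-C: 1 × 334 = 334
  C-H: 3 × 424 = 1272
  C-O: 1 × 365 = 365
  C=O: 1 × 809 = 809
  O-H: 1 × 453 = 453
  O=O: 2 × 490 = 980
  Σ(broken) = 4213 kJ
Bonds formed (products):
  C=O: 4 × 809 = 3236
  O-H: 4 × 453 = 1812
  Σ(formed) = 5048 kJ
ΔH = Σ(broken) − Σ(formed) = 4213 − 5048 = −835 kJ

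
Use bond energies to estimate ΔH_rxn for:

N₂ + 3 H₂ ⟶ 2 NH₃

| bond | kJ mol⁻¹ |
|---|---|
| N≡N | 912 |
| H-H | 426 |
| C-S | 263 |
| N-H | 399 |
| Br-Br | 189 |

ΔH ≈ −204 kJ

Bonds broken (reactants):
  H-H: 3 × 426 = 1278
  N≡N: 1 × 912 = 912
  Σ(broken) = 2190 kJ
Bonds formed (products):
  N-H: 6 × 399 = 2394
  Σ(formed) = 2394 kJ
ΔH = Σ(broken) − Σ(formed) = 2190 − 2394 = −204 kJ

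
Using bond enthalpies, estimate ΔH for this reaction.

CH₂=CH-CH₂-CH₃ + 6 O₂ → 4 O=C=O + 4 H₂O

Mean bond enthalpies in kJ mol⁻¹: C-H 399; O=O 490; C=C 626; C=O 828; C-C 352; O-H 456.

Bonds broken (reactants):
  C-C: 2 × 352 = 704
  C-H: 8 × 399 = 3192
  C=C: 1 × 626 = 626
  O=O: 6 × 490 = 2940
  Σ(broken) = 7462 kJ
Bonds formed (products):
  C=O: 8 × 828 = 6624
  O-H: 8 × 456 = 3648
  Σ(formed) = 10272 kJ
ΔH = Σ(broken) − Σ(formed) = 7462 − 10272 = −2810 kJ

ΔH ≈ −2810 kJ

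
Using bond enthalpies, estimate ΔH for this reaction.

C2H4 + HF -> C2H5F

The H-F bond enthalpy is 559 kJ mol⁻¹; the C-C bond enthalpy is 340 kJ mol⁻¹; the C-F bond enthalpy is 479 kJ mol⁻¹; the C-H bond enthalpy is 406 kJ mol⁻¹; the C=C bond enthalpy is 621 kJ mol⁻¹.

Bonds broken (reactants):
  C-H: 4 × 406 = 1624
  C=C: 1 × 621 = 621
  H-F: 1 × 559 = 559
  Σ(broken) = 2804 kJ
Bonds formed (products):
  C-C: 1 × 340 = 340
  C-F: 1 × 479 = 479
  C-H: 5 × 406 = 2030
  Σ(formed) = 2849 kJ
ΔH = Σ(broken) − Σ(formed) = 2804 − 2849 = −45 kJ

ΔH ≈ −45 kJ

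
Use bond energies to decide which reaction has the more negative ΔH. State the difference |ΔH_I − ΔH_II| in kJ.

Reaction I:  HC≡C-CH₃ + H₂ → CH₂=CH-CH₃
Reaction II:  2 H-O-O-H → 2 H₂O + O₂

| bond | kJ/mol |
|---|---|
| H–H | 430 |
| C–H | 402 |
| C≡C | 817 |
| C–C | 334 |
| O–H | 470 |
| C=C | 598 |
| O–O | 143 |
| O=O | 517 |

Reaction II, by 76 kJ

Reaction I:
  Bonds broken (reactants):
    C≡C: 1 × 817 = 817
    C–C: 1 × 334 = 334
    C–H: 4 × 402 = 1608
    H–H: 1 × 430 = 430
    Σ(broken) = 3189 kJ
  Bonds formed (products):
    C–C: 1 × 334 = 334
    C–H: 6 × 402 = 2412
    C=C: 1 × 598 = 598
    Σ(formed) = 3344 kJ
  ΔH_I = 3189 − 3344 = −155 kJ
Reaction II:
  Bonds broken (reactants):
    O–H: 4 × 470 = 1880
    O–O: 2 × 143 = 286
    Σ(broken) = 2166 kJ
  Bonds formed (products):
    O–H: 4 × 470 = 1880
    O=O: 1 × 517 = 517
    Σ(formed) = 2397 kJ
  ΔH_II = 2166 − 2397 = −231 kJ
ΔH_I − ΔH_II = +76 kJ, so reaction II has the more negative ΔH; |ΔH_I − ΔH_II| = 76 kJ.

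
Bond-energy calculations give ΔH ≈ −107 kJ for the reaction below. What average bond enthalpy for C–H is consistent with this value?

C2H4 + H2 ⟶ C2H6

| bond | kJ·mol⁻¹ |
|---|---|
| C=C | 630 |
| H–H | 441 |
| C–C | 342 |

D(C–H) ≈ 418 kJ/mol

Let D be the C–H bond energy.
Σ(broken) = 4×D + 1×630 + 1×441 = 1071 + 4D
Σ(formed) = 1×342 + 6×D = 342 + 6D
ΔH = Σ(broken) − Σ(formed) = (1071 + 4D) − (342 + 6D) = +729 − 2D
Setting this equal to −107 kJ gives 2D = 836, so D = 418 kJ/mol.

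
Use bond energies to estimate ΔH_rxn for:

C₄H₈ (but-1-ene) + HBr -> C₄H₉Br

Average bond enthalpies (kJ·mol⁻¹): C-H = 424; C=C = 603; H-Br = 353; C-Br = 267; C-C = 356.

Bonds broken (reactants):
  C-C: 2 × 356 = 712
  C-H: 8 × 424 = 3392
  C=C: 1 × 603 = 603
  H-Br: 1 × 353 = 353
  Σ(broken) = 5060 kJ
Bonds formed (products):
  C-Br: 1 × 267 = 267
  C-C: 3 × 356 = 1068
  C-H: 9 × 424 = 3816
  Σ(formed) = 5151 kJ
ΔH = Σ(broken) − Σ(formed) = 5060 − 5151 = −91 kJ

ΔH ≈ −91 kJ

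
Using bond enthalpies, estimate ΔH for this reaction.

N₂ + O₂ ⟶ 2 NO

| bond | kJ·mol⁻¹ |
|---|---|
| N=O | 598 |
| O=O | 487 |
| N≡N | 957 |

Bonds broken (reactants):
  N≡N: 1 × 957 = 957
  O=O: 1 × 487 = 487
  Σ(broken) = 1444 kJ
Bonds formed (products):
  N=O: 2 × 598 = 1196
  Σ(formed) = 1196 kJ
ΔH = Σ(broken) − Σ(formed) = 1444 − 1196 = +248 kJ

ΔH ≈ +248 kJ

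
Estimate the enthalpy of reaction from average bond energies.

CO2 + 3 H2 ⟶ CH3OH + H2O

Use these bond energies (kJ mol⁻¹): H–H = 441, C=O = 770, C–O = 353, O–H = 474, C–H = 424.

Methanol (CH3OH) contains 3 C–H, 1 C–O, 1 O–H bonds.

Bonds broken (reactants):
  C=O: 2 × 770 = 1540
  H–H: 3 × 441 = 1323
  Σ(broken) = 2863 kJ
Bonds formed (products):
  C–H: 3 × 424 = 1272
  C–O: 1 × 353 = 353
  O–H: 3 × 474 = 1422
  Σ(formed) = 3047 kJ
ΔH = Σ(broken) − Σ(formed) = 2863 − 3047 = −184 kJ

ΔH ≈ −184 kJ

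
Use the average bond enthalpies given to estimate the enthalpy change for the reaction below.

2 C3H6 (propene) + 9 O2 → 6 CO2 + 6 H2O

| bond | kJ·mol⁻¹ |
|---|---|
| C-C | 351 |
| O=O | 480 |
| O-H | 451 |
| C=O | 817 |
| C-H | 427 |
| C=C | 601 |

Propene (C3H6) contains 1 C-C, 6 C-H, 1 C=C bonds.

Bonds broken (reactants):
  C-C: 2 × 351 = 702
  C-H: 12 × 427 = 5124
  C=C: 2 × 601 = 1202
  O=O: 9 × 480 = 4320
  Σ(broken) = 11348 kJ
Bonds formed (products):
  C=O: 12 × 817 = 9804
  O-H: 12 × 451 = 5412
  Σ(formed) = 15216 kJ
ΔH = Σ(broken) − Σ(formed) = 11348 − 15216 = −3868 kJ

ΔH ≈ −3868 kJ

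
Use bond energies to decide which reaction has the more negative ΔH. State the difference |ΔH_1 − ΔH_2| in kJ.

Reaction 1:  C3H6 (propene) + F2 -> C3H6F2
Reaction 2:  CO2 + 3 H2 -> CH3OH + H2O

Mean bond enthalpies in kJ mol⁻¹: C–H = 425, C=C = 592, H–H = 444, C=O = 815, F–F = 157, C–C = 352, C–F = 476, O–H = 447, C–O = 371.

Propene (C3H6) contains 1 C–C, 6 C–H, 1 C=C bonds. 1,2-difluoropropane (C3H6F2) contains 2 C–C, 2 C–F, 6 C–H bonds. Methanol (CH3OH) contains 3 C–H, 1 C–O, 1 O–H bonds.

Reaction 1:
  Bonds broken (reactants):
    C–C: 1 × 352 = 352
    C–H: 6 × 425 = 2550
    C=C: 1 × 592 = 592
    F–F: 1 × 157 = 157
    Σ(broken) = 3651 kJ
  Bonds formed (products):
    C–C: 2 × 352 = 704
    C–F: 2 × 476 = 952
    C–H: 6 × 425 = 2550
    Σ(formed) = 4206 kJ
  ΔH_1 = 3651 − 4206 = −555 kJ
Reaction 2:
  Bonds broken (reactants):
    C=O: 2 × 815 = 1630
    H–H: 3 × 444 = 1332
    Σ(broken) = 2962 kJ
  Bonds formed (products):
    C–H: 3 × 425 = 1275
    C–O: 1 × 371 = 371
    O–H: 3 × 447 = 1341
    Σ(formed) = 2987 kJ
  ΔH_2 = 2962 − 2987 = −25 kJ
ΔH_1 − ΔH_2 = −530 kJ, so reaction 1 has the more negative ΔH; |ΔH_1 − ΔH_2| = 530 kJ.

Reaction 1, by 530 kJ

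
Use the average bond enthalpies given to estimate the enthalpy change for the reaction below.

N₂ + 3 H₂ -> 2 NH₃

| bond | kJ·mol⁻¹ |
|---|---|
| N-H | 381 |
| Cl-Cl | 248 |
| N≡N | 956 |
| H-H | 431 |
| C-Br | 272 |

ΔH ≈ −37 kJ

Bonds broken (reactants):
  H-H: 3 × 431 = 1293
  N≡N: 1 × 956 = 956
  Σ(broken) = 2249 kJ
Bonds formed (products):
  N-H: 6 × 381 = 2286
  Σ(formed) = 2286 kJ
ΔH = Σ(broken) − Σ(formed) = 2249 − 2286 = −37 kJ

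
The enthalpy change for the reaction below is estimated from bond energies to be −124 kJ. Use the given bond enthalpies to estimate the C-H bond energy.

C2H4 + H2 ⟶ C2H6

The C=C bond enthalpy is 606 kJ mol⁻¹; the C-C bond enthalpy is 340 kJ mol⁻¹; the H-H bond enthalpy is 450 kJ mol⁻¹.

D(C-H) ≈ 420 kJ/mol

Let D be the C-H bond energy.
Σ(broken) = 4×D + 1×606 + 1×450 = 1056 + 4D
Σ(formed) = 1×340 + 6×D = 340 + 6D
ΔH = Σ(broken) − Σ(formed) = (1056 + 4D) − (340 + 6D) = +716 − 2D
Setting this equal to −124 kJ gives 2D = 840, so D = 420 kJ/mol.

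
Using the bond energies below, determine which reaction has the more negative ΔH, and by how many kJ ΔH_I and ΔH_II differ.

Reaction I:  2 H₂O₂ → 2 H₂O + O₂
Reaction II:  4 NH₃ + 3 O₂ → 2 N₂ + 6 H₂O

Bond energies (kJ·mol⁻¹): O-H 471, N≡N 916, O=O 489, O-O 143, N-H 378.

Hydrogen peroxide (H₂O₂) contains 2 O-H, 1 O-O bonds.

Reaction I:
  Bonds broken (reactants):
    O-H: 4 × 471 = 1884
    O-O: 2 × 143 = 286
    Σ(broken) = 2170 kJ
  Bonds formed (products):
    O-H: 4 × 471 = 1884
    O=O: 1 × 489 = 489
    Σ(formed) = 2373 kJ
  ΔH_I = 2170 − 2373 = −203 kJ
Reaction II:
  Bonds broken (reactants):
    N-H: 12 × 378 = 4536
    O=O: 3 × 489 = 1467
    Σ(broken) = 6003 kJ
  Bonds formed (products):
    N≡N: 2 × 916 = 1832
    O-H: 12 × 471 = 5652
    Σ(formed) = 7484 kJ
  ΔH_II = 6003 − 7484 = −1481 kJ
ΔH_I − ΔH_II = +1278 kJ, so reaction II has the more negative ΔH; |ΔH_I − ΔH_II| = 1278 kJ.

Reaction II, by 1278 kJ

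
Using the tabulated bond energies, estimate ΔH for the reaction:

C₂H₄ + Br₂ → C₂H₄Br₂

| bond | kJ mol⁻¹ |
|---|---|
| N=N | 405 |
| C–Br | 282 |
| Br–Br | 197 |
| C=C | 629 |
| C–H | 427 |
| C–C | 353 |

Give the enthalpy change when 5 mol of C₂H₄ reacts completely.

Bonds broken (reactants):
  Br–Br: 1 × 197 = 197
  C–H: 4 × 427 = 1708
  C=C: 1 × 629 = 629
  Σ(broken) = 2534 kJ
Bonds formed (products):
  C–Br: 2 × 282 = 564
  C–C: 1 × 353 = 353
  C–H: 4 × 427 = 1708
  Σ(formed) = 2625 kJ
ΔH = Σ(broken) − Σ(formed) = 2534 − 2625 = −91 kJ
For 5× the reaction as written: 5 × (−91) = −455 kJ

ΔH = −455 kJ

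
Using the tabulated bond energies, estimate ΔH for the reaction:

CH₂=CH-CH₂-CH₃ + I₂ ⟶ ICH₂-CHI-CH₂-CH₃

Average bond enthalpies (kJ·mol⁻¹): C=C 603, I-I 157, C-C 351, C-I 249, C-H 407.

ΔH ≈ −89 kJ

Bonds broken (reactants):
  C-C: 2 × 351 = 702
  C-H: 8 × 407 = 3256
  C=C: 1 × 603 = 603
  I-I: 1 × 157 = 157
  Σ(broken) = 4718 kJ
Bonds formed (products):
  C-C: 3 × 351 = 1053
  C-H: 8 × 407 = 3256
  C-I: 2 × 249 = 498
  Σ(formed) = 4807 kJ
ΔH = Σ(broken) − Σ(formed) = 4718 − 4807 = −89 kJ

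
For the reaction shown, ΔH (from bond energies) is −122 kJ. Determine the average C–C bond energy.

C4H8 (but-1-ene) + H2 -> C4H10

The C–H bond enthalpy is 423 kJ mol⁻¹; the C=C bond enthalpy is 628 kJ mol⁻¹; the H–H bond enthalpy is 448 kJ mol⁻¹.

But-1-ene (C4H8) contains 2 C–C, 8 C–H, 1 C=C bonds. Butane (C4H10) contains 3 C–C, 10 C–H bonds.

Let D be the C–C bond energy.
Σ(broken) = 2×D + 8×423 + 1×628 + 1×448 = 4460 + 2D
Σ(formed) = 3×D + 10×423 = 4230 + 3D
ΔH = Σ(broken) − Σ(formed) = (4460 + 2D) − (4230 + 3D) = +230 − D
Setting this equal to −122 kJ gives D = 352 kJ/mol.

D(C–C) ≈ 352 kJ/mol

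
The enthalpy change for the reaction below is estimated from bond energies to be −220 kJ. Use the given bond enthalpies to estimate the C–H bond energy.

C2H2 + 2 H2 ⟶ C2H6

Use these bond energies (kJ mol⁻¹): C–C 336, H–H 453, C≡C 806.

Let D be the C–H bond energy.
Σ(broken) = 1×806 + 2×D + 2×453 = 1712 + 2D
Σ(formed) = 1×336 + 6×D = 336 + 6D
ΔH = Σ(broken) − Σ(formed) = (1712 + 2D) − (336 + 6D) = +1376 − 4D
Setting this equal to −220 kJ gives 4D = 1596, so D = 399 kJ/mol.

D(C–H) ≈ 399 kJ/mol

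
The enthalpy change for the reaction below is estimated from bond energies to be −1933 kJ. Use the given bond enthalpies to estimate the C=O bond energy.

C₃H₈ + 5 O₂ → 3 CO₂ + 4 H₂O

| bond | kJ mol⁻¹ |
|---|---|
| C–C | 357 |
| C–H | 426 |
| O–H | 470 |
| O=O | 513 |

D(C=O) ≈ 810 kJ/mol

Let D be the C=O bond energy.
Σ(broken) = 2×357 + 8×426 + 5×513 = 6687
Σ(formed) = 6×D + 8×470 = 3760 + 6D
ΔH = Σ(broken) − Σ(formed) = (6687) − (3760 + 6D) = +2927 − 6D
Setting this equal to −1933 kJ gives 6D = 4860, so D = 810 kJ/mol.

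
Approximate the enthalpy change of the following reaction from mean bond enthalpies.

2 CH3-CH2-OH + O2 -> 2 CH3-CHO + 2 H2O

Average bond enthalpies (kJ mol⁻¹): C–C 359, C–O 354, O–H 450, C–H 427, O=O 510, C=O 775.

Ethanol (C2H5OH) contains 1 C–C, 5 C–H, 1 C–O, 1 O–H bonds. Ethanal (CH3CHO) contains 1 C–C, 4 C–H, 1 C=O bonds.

Bonds broken (reactants):
  C–C: 2 × 359 = 718
  C–H: 10 × 427 = 4270
  C–O: 2 × 354 = 708
  O–H: 2 × 450 = 900
  O=O: 1 × 510 = 510
  Σ(broken) = 7106 kJ
Bonds formed (products):
  C–C: 2 × 359 = 718
  C–H: 8 × 427 = 3416
  C=O: 2 × 775 = 1550
  O–H: 4 × 450 = 1800
  Σ(formed) = 7484 kJ
ΔH = Σ(broken) − Σ(formed) = 7106 − 7484 = −378 kJ

ΔH ≈ −378 kJ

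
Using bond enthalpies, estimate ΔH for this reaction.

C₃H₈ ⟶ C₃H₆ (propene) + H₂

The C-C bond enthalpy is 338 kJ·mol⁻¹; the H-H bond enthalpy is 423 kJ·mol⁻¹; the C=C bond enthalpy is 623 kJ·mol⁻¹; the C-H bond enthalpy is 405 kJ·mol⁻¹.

Bonds broken (reactants):
  C-C: 2 × 338 = 676
  C-H: 8 × 405 = 3240
  Σ(broken) = 3916 kJ
Bonds formed (products):
  C-C: 1 × 338 = 338
  C-H: 6 × 405 = 2430
  C=C: 1 × 623 = 623
  H-H: 1 × 423 = 423
  Σ(formed) = 3814 kJ
ΔH = Σ(broken) − Σ(formed) = 3916 − 3814 = +102 kJ

ΔH ≈ +102 kJ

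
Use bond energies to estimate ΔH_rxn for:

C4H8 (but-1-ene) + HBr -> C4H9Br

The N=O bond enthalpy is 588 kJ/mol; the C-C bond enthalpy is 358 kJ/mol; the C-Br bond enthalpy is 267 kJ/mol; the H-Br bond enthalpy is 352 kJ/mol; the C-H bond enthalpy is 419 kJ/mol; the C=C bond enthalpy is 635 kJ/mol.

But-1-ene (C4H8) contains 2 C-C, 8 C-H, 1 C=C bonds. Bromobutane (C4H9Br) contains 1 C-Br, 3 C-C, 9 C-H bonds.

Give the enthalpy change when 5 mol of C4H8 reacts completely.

Bonds broken (reactants):
  C-C: 2 × 358 = 716
  C-H: 8 × 419 = 3352
  C=C: 1 × 635 = 635
  H-Br: 1 × 352 = 352
  Σ(broken) = 5055 kJ
Bonds formed (products):
  C-Br: 1 × 267 = 267
  C-C: 3 × 358 = 1074
  C-H: 9 × 419 = 3771
  Σ(formed) = 5112 kJ
ΔH = Σ(broken) − Σ(formed) = 5055 − 5112 = −57 kJ
For 5× the reaction as written: 5 × (−57) = −285 kJ

ΔH = −285 kJ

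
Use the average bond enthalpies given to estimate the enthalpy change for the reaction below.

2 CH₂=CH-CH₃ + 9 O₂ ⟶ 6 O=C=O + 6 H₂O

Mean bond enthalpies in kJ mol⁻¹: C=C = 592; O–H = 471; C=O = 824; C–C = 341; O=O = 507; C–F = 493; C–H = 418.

Bonds broken (reactants):
  C–C: 2 × 341 = 682
  C–H: 12 × 418 = 5016
  C=C: 2 × 592 = 1184
  O=O: 9 × 507 = 4563
  Σ(broken) = 11445 kJ
Bonds formed (products):
  C=O: 12 × 824 = 9888
  O–H: 12 × 471 = 5652
  Σ(formed) = 15540 kJ
ΔH = Σ(broken) − Σ(formed) = 11445 − 15540 = −4095 kJ

ΔH ≈ −4095 kJ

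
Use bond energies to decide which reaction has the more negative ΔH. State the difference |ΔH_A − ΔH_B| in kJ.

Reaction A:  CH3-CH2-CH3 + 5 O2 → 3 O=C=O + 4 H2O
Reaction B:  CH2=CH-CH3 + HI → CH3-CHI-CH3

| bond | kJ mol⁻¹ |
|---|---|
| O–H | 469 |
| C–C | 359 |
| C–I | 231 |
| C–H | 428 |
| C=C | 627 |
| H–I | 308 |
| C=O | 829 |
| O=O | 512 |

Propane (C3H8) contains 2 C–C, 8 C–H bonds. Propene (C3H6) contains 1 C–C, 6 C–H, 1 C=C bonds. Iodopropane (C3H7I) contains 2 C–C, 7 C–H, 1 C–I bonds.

Reaction A, by 1941 kJ

Reaction A:
  Bonds broken (reactants):
    C–C: 2 × 359 = 718
    C–H: 8 × 428 = 3424
    O=O: 5 × 512 = 2560
    Σ(broken) = 6702 kJ
  Bonds formed (products):
    C=O: 6 × 829 = 4974
    O–H: 8 × 469 = 3752
    Σ(formed) = 8726 kJ
  ΔH_A = 6702 − 8726 = −2024 kJ
Reaction B:
  Bonds broken (reactants):
    C–C: 1 × 359 = 359
    C–H: 6 × 428 = 2568
    C=C: 1 × 627 = 627
    H–I: 1 × 308 = 308
    Σ(broken) = 3862 kJ
  Bonds formed (products):
    C–C: 2 × 359 = 718
    C–H: 7 × 428 = 2996
    C–I: 1 × 231 = 231
    Σ(formed) = 3945 kJ
  ΔH_B = 3862 − 3945 = −83 kJ
ΔH_A − ΔH_B = −1941 kJ, so reaction A has the more negative ΔH; |ΔH_A − ΔH_B| = 1941 kJ.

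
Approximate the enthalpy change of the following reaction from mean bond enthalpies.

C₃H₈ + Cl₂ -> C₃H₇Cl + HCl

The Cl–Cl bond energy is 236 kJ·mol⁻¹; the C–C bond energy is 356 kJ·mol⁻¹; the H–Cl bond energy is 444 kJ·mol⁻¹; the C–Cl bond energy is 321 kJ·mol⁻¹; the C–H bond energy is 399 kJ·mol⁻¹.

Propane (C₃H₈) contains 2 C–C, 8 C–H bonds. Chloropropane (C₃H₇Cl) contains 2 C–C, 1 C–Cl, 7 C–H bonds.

ΔH ≈ −130 kJ

Bonds broken (reactants):
  C–C: 2 × 356 = 712
  C–H: 8 × 399 = 3192
  Cl–Cl: 1 × 236 = 236
  Σ(broken) = 4140 kJ
Bonds formed (products):
  C–C: 2 × 356 = 712
  C–Cl: 1 × 321 = 321
  C–H: 7 × 399 = 2793
  H–Cl: 1 × 444 = 444
  Σ(formed) = 4270 kJ
ΔH = Σ(broken) − Σ(formed) = 4140 − 4270 = −130 kJ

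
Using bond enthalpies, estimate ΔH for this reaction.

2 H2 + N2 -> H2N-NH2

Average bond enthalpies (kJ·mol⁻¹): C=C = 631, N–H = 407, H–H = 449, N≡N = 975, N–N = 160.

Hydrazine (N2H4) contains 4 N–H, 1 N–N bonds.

ΔH ≈ +85 kJ

Bonds broken (reactants):
  H–H: 2 × 449 = 898
  N≡N: 1 × 975 = 975
  Σ(broken) = 1873 kJ
Bonds formed (products):
  N–H: 4 × 407 = 1628
  N–N: 1 × 160 = 160
  Σ(formed) = 1788 kJ
ΔH = Σ(broken) − Σ(formed) = 1873 − 1788 = +85 kJ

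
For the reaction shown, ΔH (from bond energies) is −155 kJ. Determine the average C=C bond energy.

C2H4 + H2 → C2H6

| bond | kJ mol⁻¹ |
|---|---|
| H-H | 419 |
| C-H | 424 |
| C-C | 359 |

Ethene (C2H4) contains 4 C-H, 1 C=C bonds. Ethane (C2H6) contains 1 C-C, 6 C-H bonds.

D(C=C) ≈ 633 kJ/mol

Let D be the C=C bond energy.
Σ(broken) = 4×424 + 1×D + 1×419 = 2115 + D
Σ(formed) = 1×359 + 6×424 = 2903
ΔH = Σ(broken) − Σ(formed) = (2115 + D) − (2903) = −788 + D
Setting this equal to −155 kJ gives D = 633 kJ/mol.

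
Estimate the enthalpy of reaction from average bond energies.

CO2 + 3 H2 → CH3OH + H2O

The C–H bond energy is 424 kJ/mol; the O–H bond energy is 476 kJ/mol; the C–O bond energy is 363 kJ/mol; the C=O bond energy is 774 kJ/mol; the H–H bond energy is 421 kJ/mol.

Bonds broken (reactants):
  C=O: 2 × 774 = 1548
  H–H: 3 × 421 = 1263
  Σ(broken) = 2811 kJ
Bonds formed (products):
  C–H: 3 × 424 = 1272
  C–O: 1 × 363 = 363
  O–H: 3 × 476 = 1428
  Σ(formed) = 3063 kJ
ΔH = Σ(broken) − Σ(formed) = 2811 − 3063 = −252 kJ

ΔH ≈ −252 kJ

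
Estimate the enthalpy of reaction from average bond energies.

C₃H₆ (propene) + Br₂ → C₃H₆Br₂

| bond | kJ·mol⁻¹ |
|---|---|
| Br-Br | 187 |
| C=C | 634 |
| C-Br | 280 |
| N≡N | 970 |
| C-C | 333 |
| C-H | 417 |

ΔH ≈ −72 kJ

Bonds broken (reactants):
  Br-Br: 1 × 187 = 187
  C-C: 1 × 333 = 333
  C-H: 6 × 417 = 2502
  C=C: 1 × 634 = 634
  Σ(broken) = 3656 kJ
Bonds formed (products):
  C-Br: 2 × 280 = 560
  C-C: 2 × 333 = 666
  C-H: 6 × 417 = 2502
  Σ(formed) = 3728 kJ
ΔH = Σ(broken) − Σ(formed) = 3656 − 3728 = −72 kJ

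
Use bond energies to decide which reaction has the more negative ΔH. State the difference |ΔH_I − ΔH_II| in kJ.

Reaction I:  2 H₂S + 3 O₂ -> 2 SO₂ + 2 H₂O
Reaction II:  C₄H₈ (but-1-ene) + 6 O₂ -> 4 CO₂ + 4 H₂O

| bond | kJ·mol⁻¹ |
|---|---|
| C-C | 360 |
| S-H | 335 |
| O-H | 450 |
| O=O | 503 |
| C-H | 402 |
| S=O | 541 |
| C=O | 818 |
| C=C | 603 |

Reaction II, by 1472 kJ

Reaction I:
  Bonds broken (reactants):
    O=O: 3 × 503 = 1509
    S-H: 4 × 335 = 1340
    Σ(broken) = 2849 kJ
  Bonds formed (products):
    O-H: 4 × 450 = 1800
    S=O: 4 × 541 = 2164
    Σ(formed) = 3964 kJ
  ΔH_I = 2849 − 3964 = −1115 kJ
Reaction II:
  Bonds broken (reactants):
    C-C: 2 × 360 = 720
    C-H: 8 × 402 = 3216
    C=C: 1 × 603 = 603
    O=O: 6 × 503 = 3018
    Σ(broken) = 7557 kJ
  Bonds formed (products):
    C=O: 8 × 818 = 6544
    O-H: 8 × 450 = 3600
    Σ(formed) = 10144 kJ
  ΔH_II = 7557 − 10144 = −2587 kJ
ΔH_I − ΔH_II = +1472 kJ, so reaction II has the more negative ΔH; |ΔH_I − ΔH_II| = 1472 kJ.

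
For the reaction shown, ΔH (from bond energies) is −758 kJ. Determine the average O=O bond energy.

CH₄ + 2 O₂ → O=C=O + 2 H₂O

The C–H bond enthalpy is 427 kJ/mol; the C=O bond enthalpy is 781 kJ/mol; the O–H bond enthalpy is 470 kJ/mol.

Let D be the O=O bond energy.
Σ(broken) = 4×427 + 2×D = 1708 + 2D
Σ(formed) = 2×781 + 4×470 = 3442
ΔH = Σ(broken) − Σ(formed) = (1708 + 2D) − (3442) = −1734 + 2D
Setting this equal to −758 kJ gives 2D = 976, so D = 488 kJ/mol.

D(O=O) ≈ 488 kJ/mol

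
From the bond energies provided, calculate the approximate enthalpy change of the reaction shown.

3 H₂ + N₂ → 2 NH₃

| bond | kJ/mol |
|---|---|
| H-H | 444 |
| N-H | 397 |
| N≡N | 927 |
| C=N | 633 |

ΔH ≈ −123 kJ

Bonds broken (reactants):
  H-H: 3 × 444 = 1332
  N≡N: 1 × 927 = 927
  Σ(broken) = 2259 kJ
Bonds formed (products):
  N-H: 6 × 397 = 2382
  Σ(formed) = 2382 kJ
ΔH = Σ(broken) − Σ(formed) = 2259 − 2382 = −123 kJ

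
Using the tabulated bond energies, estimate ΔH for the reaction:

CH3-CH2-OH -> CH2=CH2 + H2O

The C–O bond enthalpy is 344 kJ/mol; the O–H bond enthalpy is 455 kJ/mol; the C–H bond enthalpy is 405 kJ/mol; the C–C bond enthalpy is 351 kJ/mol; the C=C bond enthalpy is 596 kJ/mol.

ΔH ≈ +49 kJ

Bonds broken (reactants):
  C–C: 1 × 351 = 351
  C–H: 5 × 405 = 2025
  C–O: 1 × 344 = 344
  O–H: 1 × 455 = 455
  Σ(broken) = 3175 kJ
Bonds formed (products):
  C–H: 4 × 405 = 1620
  C=C: 1 × 596 = 596
  O–H: 2 × 455 = 910
  Σ(formed) = 3126 kJ
ΔH = Σ(broken) − Σ(formed) = 3175 − 3126 = +49 kJ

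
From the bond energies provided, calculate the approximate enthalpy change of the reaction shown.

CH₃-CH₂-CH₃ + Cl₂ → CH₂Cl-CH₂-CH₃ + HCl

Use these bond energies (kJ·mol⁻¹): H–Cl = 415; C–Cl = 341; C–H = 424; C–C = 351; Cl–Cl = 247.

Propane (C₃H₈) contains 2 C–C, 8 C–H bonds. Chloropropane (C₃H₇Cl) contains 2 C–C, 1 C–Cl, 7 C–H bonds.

Bonds broken (reactants):
  C–C: 2 × 351 = 702
  C–H: 8 × 424 = 3392
  Cl–Cl: 1 × 247 = 247
  Σ(broken) = 4341 kJ
Bonds formed (products):
  C–C: 2 × 351 = 702
  C–Cl: 1 × 341 = 341
  C–H: 7 × 424 = 2968
  H–Cl: 1 × 415 = 415
  Σ(formed) = 4426 kJ
ΔH = Σ(broken) − Σ(formed) = 4341 − 4426 = −85 kJ

ΔH ≈ −85 kJ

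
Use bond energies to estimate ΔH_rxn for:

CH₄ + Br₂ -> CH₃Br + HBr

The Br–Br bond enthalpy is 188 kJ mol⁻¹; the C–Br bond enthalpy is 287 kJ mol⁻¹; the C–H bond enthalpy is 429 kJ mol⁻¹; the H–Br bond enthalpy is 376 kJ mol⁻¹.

ΔH ≈ −46 kJ

Bonds broken (reactants):
  Br–Br: 1 × 188 = 188
  C–H: 4 × 429 = 1716
  Σ(broken) = 1904 kJ
Bonds formed (products):
  C–Br: 1 × 287 = 287
  C–H: 3 × 429 = 1287
  H–Br: 1 × 376 = 376
  Σ(formed) = 1950 kJ
ΔH = Σ(broken) − Σ(formed) = 1904 − 1950 = −46 kJ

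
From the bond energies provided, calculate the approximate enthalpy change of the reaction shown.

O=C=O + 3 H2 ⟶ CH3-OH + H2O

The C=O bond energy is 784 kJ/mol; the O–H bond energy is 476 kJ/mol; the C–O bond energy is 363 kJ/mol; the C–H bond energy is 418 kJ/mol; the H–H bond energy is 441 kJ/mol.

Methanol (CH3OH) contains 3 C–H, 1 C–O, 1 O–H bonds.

Bonds broken (reactants):
  C=O: 2 × 784 = 1568
  H–H: 3 × 441 = 1323
  Σ(broken) = 2891 kJ
Bonds formed (products):
  C–H: 3 × 418 = 1254
  C–O: 1 × 363 = 363
  O–H: 3 × 476 = 1428
  Σ(formed) = 3045 kJ
ΔH = Σ(broken) − Σ(formed) = 2891 − 3045 = −154 kJ

ΔH ≈ −154 kJ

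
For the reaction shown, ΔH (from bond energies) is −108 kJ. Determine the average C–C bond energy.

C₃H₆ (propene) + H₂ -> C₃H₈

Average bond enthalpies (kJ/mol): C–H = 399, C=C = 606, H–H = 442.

Let D be the C–C bond energy.
Σ(broken) = 1×D + 6×399 + 1×606 + 1×442 = 3442 + D
Σ(formed) = 2×D + 8×399 = 3192 + 2D
ΔH = Σ(broken) − Σ(formed) = (3442 + D) − (3192 + 2D) = +250 − D
Setting this equal to −108 kJ gives D = 358 kJ/mol.

D(C–C) ≈ 358 kJ/mol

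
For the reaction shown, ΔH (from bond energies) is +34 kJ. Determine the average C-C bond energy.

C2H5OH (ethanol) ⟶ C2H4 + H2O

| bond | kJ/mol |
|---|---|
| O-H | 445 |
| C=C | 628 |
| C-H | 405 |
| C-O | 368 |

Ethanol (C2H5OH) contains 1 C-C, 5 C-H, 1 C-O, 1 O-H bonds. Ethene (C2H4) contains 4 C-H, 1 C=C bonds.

Let D be the C-C bond energy.
Σ(broken) = 1×D + 5×405 + 1×368 + 1×445 = 2838 + D
Σ(formed) = 4×405 + 1×628 + 2×445 = 3138
ΔH = Σ(broken) − Σ(formed) = (2838 + D) − (3138) = −300 + D
Setting this equal to +34 kJ gives D = 334 kJ/mol.

D(C-C) ≈ 334 kJ/mol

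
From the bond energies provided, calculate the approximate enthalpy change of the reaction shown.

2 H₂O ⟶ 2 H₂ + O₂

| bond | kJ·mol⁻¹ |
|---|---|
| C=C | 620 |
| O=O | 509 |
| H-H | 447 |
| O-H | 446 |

Bonds broken (reactants):
  O-H: 4 × 446 = 1784
  Σ(broken) = 1784 kJ
Bonds formed (products):
  H-H: 2 × 447 = 894
  O=O: 1 × 509 = 509
  Σ(formed) = 1403 kJ
ΔH = Σ(broken) − Σ(formed) = 1784 − 1403 = +381 kJ

ΔH ≈ +381 kJ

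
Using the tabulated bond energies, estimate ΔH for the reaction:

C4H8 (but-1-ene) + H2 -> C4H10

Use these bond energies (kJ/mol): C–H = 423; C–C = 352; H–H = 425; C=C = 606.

Bonds broken (reactants):
  C–C: 2 × 352 = 704
  C–H: 8 × 423 = 3384
  C=C: 1 × 606 = 606
  H–H: 1 × 425 = 425
  Σ(broken) = 5119 kJ
Bonds formed (products):
  C–C: 3 × 352 = 1056
  C–H: 10 × 423 = 4230
  Σ(formed) = 5286 kJ
ΔH = Σ(broken) − Σ(formed) = 5119 − 5286 = −167 kJ

ΔH ≈ −167 kJ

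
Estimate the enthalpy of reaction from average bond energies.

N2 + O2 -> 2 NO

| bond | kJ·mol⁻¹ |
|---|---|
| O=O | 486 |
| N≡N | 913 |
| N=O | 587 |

Bonds broken (reactants):
  N≡N: 1 × 913 = 913
  O=O: 1 × 486 = 486
  Σ(broken) = 1399 kJ
Bonds formed (products):
  N=O: 2 × 587 = 1174
  Σ(formed) = 1174 kJ
ΔH = Σ(broken) − Σ(formed) = 1399 − 1174 = +225 kJ

ΔH ≈ +225 kJ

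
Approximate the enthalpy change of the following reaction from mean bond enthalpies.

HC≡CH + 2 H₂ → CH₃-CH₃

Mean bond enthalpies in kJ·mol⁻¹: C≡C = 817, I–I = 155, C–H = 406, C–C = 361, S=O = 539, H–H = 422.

Bonds broken (reactants):
  C≡C: 1 × 817 = 817
  C–H: 2 × 406 = 812
  H–H: 2 × 422 = 844
  Σ(broken) = 2473 kJ
Bonds formed (products):
  C–C: 1 × 361 = 361
  C–H: 6 × 406 = 2436
  Σ(formed) = 2797 kJ
ΔH = Σ(broken) − Σ(formed) = 2473 − 2797 = −324 kJ

ΔH ≈ −324 kJ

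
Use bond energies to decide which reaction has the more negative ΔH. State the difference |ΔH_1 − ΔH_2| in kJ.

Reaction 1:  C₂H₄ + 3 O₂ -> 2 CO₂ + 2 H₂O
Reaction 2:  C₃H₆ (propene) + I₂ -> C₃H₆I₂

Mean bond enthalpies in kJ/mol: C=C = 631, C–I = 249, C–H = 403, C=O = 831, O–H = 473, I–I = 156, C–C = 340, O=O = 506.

Reaction 1:
  Bonds broken (reactants):
    C–H: 4 × 403 = 1612
    C=C: 1 × 631 = 631
    O=O: 3 × 506 = 1518
    Σ(broken) = 3761 kJ
  Bonds formed (products):
    C=O: 4 × 831 = 3324
    O–H: 4 × 473 = 1892
    Σ(formed) = 5216 kJ
  ΔH_1 = 3761 − 5216 = −1455 kJ
Reaction 2:
  Bonds broken (reactants):
    C–C: 1 × 340 = 340
    C–H: 6 × 403 = 2418
    C=C: 1 × 631 = 631
    I–I: 1 × 156 = 156
    Σ(broken) = 3545 kJ
  Bonds formed (products):
    C–C: 2 × 340 = 680
    C–H: 6 × 403 = 2418
    C–I: 2 × 249 = 498
    Σ(formed) = 3596 kJ
  ΔH_2 = 3545 − 3596 = −51 kJ
ΔH_1 − ΔH_2 = −1404 kJ, so reaction 1 has the more negative ΔH; |ΔH_1 − ΔH_2| = 1404 kJ.

Reaction 1, by 1404 kJ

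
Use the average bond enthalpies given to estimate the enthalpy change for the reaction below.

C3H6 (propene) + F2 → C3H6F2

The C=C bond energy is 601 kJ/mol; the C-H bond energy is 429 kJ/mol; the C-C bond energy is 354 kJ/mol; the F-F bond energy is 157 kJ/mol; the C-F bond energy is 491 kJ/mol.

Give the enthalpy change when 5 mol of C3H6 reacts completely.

Bonds broken (reactants):
  C-C: 1 × 354 = 354
  C-H: 6 × 429 = 2574
  C=C: 1 × 601 = 601
  F-F: 1 × 157 = 157
  Σ(broken) = 3686 kJ
Bonds formed (products):
  C-C: 2 × 354 = 708
  C-F: 2 × 491 = 982
  C-H: 6 × 429 = 2574
  Σ(formed) = 4264 kJ
ΔH = Σ(broken) − Σ(formed) = 3686 − 4264 = −578 kJ
For 5× the reaction as written: 5 × (−578) = −2890 kJ

ΔH = −2890 kJ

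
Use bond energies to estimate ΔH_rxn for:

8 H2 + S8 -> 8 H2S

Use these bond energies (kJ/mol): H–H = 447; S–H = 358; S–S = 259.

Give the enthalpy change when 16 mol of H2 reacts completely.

Bonds broken (reactants):
  H–H: 8 × 447 = 3576
  S–S: 8 × 259 = 2072
  Σ(broken) = 5648 kJ
Bonds formed (products):
  S–H: 16 × 358 = 5728
  Σ(formed) = 5728 kJ
ΔH = Σ(broken) − Σ(formed) = 5648 − 5728 = −80 kJ
For 2× the reaction as written: 2 × (−80) = −160 kJ

ΔH = −160 kJ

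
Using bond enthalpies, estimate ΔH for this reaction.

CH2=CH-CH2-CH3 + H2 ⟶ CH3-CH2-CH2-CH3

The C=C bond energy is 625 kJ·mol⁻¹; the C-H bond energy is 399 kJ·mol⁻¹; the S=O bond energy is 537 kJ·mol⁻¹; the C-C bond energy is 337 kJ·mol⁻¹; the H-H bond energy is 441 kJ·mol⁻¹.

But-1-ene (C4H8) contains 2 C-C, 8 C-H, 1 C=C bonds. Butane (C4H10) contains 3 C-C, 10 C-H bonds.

Bonds broken (reactants):
  C-C: 2 × 337 = 674
  C-H: 8 × 399 = 3192
  C=C: 1 × 625 = 625
  H-H: 1 × 441 = 441
  Σ(broken) = 4932 kJ
Bonds formed (products):
  C-C: 3 × 337 = 1011
  C-H: 10 × 399 = 3990
  Σ(formed) = 5001 kJ
ΔH = Σ(broken) − Σ(formed) = 4932 − 5001 = −69 kJ

ΔH ≈ −69 kJ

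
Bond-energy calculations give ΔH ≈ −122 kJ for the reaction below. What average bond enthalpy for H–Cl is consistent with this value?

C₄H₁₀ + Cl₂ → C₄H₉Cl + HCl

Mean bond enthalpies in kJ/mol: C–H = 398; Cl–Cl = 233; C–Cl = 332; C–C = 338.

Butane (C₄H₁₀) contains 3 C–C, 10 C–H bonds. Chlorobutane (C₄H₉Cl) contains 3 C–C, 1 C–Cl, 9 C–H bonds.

D(H–Cl) ≈ 421 kJ/mol

Let D be the H–Cl bond energy.
Σ(broken) = 3×338 + 10×398 + 1×233 = 5227
Σ(formed) = 3×338 + 1×332 + 9×398 + 1×D = 4928 + D
ΔH = Σ(broken) − Σ(formed) = (5227) − (4928 + D) = +299 − D
Setting this equal to −122 kJ gives D = 421 kJ/mol.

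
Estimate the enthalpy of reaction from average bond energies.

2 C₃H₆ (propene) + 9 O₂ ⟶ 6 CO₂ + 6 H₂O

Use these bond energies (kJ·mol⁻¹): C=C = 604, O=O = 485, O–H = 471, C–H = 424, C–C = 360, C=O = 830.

Bonds broken (reactants):
  C–C: 2 × 360 = 720
  C–H: 12 × 424 = 5088
  C=C: 2 × 604 = 1208
  O=O: 9 × 485 = 4365
  Σ(broken) = 11381 kJ
Bonds formed (products):
  C=O: 12 × 830 = 9960
  O–H: 12 × 471 = 5652
  Σ(formed) = 15612 kJ
ΔH = Σ(broken) − Σ(formed) = 11381 − 15612 = −4231 kJ

ΔH ≈ −4231 kJ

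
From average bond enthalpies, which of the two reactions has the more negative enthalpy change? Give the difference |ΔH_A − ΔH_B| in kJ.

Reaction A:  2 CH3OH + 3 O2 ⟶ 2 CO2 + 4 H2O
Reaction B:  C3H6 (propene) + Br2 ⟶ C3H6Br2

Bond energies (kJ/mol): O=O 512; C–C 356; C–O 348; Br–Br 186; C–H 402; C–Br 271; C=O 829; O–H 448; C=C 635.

Reaction A, by 1283 kJ

Reaction A:
  Bonds broken (reactants):
    C–H: 6 × 402 = 2412
    C–O: 2 × 348 = 696
    O–H: 2 × 448 = 896
    O=O: 3 × 512 = 1536
    Σ(broken) = 5540 kJ
  Bonds formed (products):
    C=O: 4 × 829 = 3316
    O–H: 8 × 448 = 3584
    Σ(formed) = 6900 kJ
  ΔH_A = 5540 − 6900 = −1360 kJ
Reaction B:
  Bonds broken (reactants):
    Br–Br: 1 × 186 = 186
    C–C: 1 × 356 = 356
    C–H: 6 × 402 = 2412
    C=C: 1 × 635 = 635
    Σ(broken) = 3589 kJ
  Bonds formed (products):
    C–Br: 2 × 271 = 542
    C–C: 2 × 356 = 712
    C–H: 6 × 402 = 2412
    Σ(formed) = 3666 kJ
  ΔH_B = 3589 − 3666 = −77 kJ
ΔH_A − ΔH_B = −1283 kJ, so reaction A has the more negative ΔH; |ΔH_A − ΔH_B| = 1283 kJ.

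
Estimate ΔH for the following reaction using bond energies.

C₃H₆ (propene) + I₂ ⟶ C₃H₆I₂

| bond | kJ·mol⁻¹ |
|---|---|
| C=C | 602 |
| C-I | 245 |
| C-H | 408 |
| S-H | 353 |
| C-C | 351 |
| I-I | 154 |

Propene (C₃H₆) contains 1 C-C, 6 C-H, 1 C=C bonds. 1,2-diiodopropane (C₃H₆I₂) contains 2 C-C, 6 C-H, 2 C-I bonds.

ΔH ≈ −85 kJ

Bonds broken (reactants):
  C-C: 1 × 351 = 351
  C-H: 6 × 408 = 2448
  C=C: 1 × 602 = 602
  I-I: 1 × 154 = 154
  Σ(broken) = 3555 kJ
Bonds formed (products):
  C-C: 2 × 351 = 702
  C-H: 6 × 408 = 2448
  C-I: 2 × 245 = 490
  Σ(formed) = 3640 kJ
ΔH = Σ(broken) − Σ(formed) = 3555 − 3640 = −85 kJ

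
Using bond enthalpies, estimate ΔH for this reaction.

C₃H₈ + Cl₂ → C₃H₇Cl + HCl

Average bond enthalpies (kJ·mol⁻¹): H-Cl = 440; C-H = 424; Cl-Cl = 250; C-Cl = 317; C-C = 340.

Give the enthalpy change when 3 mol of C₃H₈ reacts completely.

ΔH = −249 kJ

Bonds broken (reactants):
  C-C: 2 × 340 = 680
  C-H: 8 × 424 = 3392
  Cl-Cl: 1 × 250 = 250
  Σ(broken) = 4322 kJ
Bonds formed (products):
  C-C: 2 × 340 = 680
  C-Cl: 1 × 317 = 317
  C-H: 7 × 424 = 2968
  H-Cl: 1 × 440 = 440
  Σ(formed) = 4405 kJ
ΔH = Σ(broken) − Σ(formed) = 4322 − 4405 = −83 kJ
For 3× the reaction as written: 3 × (−83) = −249 kJ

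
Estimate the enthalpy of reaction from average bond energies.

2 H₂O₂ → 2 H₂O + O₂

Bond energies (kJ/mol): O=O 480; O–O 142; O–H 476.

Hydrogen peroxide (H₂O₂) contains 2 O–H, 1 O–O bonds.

Bonds broken (reactants):
  O–H: 4 × 476 = 1904
  O–O: 2 × 142 = 284
  Σ(broken) = 2188 kJ
Bonds formed (products):
  O–H: 4 × 476 = 1904
  O=O: 1 × 480 = 480
  Σ(formed) = 2384 kJ
ΔH = Σ(broken) − Σ(formed) = 2188 − 2384 = −196 kJ

ΔH ≈ −196 kJ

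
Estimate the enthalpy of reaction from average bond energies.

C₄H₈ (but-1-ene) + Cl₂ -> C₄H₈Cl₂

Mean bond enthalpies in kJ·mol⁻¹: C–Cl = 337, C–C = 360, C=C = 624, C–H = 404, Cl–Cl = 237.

Bonds broken (reactants):
  C–C: 2 × 360 = 720
  C–H: 8 × 404 = 3232
  C=C: 1 × 624 = 624
  Cl–Cl: 1 × 237 = 237
  Σ(broken) = 4813 kJ
Bonds formed (products):
  C–C: 3 × 360 = 1080
  C–Cl: 2 × 337 = 674
  C–H: 8 × 404 = 3232
  Σ(formed) = 4986 kJ
ΔH = Σ(broken) − Σ(formed) = 4813 − 4986 = −173 kJ

ΔH ≈ −173 kJ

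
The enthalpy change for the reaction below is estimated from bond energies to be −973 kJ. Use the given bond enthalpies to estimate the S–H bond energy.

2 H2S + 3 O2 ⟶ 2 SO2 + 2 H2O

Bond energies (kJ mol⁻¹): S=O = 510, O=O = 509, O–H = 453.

Let D be the S–H bond energy.
Σ(broken) = 3×509 + 4×D = 1527 + 4D
Σ(formed) = 4×453 + 4×510 = 3852
ΔH = Σ(broken) − Σ(formed) = (1527 + 4D) − (3852) = −2325 + 4D
Setting this equal to −973 kJ gives 4D = 1352, so D = 338 kJ/mol.

D(S–H) ≈ 338 kJ/mol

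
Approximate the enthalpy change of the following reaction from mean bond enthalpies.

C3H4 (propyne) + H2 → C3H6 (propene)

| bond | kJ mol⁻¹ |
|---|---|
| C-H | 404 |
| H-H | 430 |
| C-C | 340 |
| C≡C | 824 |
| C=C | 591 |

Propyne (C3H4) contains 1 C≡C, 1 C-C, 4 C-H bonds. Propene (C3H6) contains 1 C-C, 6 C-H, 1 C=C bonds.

Bonds broken (reactants):
  C≡C: 1 × 824 = 824
  C-C: 1 × 340 = 340
  C-H: 4 × 404 = 1616
  H-H: 1 × 430 = 430
  Σ(broken) = 3210 kJ
Bonds formed (products):
  C-C: 1 × 340 = 340
  C-H: 6 × 404 = 2424
  C=C: 1 × 591 = 591
  Σ(formed) = 3355 kJ
ΔH = Σ(broken) − Σ(formed) = 3210 − 3355 = −145 kJ

ΔH ≈ −145 kJ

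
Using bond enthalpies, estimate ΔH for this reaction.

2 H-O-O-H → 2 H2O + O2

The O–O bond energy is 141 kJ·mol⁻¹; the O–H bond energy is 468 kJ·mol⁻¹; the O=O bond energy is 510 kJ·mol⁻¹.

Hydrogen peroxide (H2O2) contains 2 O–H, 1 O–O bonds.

Bonds broken (reactants):
  O–H: 4 × 468 = 1872
  O–O: 2 × 141 = 282
  Σ(broken) = 2154 kJ
Bonds formed (products):
  O–H: 4 × 468 = 1872
  O=O: 1 × 510 = 510
  Σ(formed) = 2382 kJ
ΔH = Σ(broken) − Σ(formed) = 2154 − 2382 = −228 kJ

ΔH ≈ −228 kJ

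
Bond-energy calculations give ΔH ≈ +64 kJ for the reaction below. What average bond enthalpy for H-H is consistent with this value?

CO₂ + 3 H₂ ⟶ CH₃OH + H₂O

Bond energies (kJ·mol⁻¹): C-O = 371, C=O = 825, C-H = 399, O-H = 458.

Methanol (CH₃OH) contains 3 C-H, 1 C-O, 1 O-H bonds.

D(H-H) ≈ 452 kJ/mol

Let D be the H-H bond energy.
Σ(broken) = 2×825 + 3×D = 1650 + 3D
Σ(formed) = 3×399 + 1×371 + 3×458 = 2942
ΔH = Σ(broken) − Σ(formed) = (1650 + 3D) − (2942) = −1292 + 3D
Setting this equal to +64 kJ gives 3D = 1356, so D = 452 kJ/mol.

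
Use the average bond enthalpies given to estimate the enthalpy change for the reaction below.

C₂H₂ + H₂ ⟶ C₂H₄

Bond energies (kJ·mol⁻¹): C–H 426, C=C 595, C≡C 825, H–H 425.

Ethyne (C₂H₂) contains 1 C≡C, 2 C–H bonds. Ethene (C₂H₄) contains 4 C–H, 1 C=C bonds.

Bonds broken (reactants):
  C≡C: 1 × 825 = 825
  C–H: 2 × 426 = 852
  H–H: 1 × 425 = 425
  Σ(broken) = 2102 kJ
Bonds formed (products):
  C–H: 4 × 426 = 1704
  C=C: 1 × 595 = 595
  Σ(formed) = 2299 kJ
ΔH = Σ(broken) − Σ(formed) = 2102 − 2299 = −197 kJ

ΔH ≈ −197 kJ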